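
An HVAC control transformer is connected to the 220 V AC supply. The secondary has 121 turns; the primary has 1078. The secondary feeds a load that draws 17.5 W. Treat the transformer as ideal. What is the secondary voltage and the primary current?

V_s = V_p × N_s/N_p = 220 × 121/1078 = 24.694 V.
I_s = P/V_s = 17.5/24.694 = 0.70868 A.
I_p = I_s × N_s/N_p = 0.70868 × 121/1078 = 0.0795 A.

V_s ≈ 24.7 V, I_p ≈ 0.0795 A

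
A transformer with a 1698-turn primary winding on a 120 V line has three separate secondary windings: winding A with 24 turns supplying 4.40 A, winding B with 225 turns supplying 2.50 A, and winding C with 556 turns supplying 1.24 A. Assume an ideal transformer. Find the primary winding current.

V_A = 120 × 24/1698 = 1.6961 V; V_B = 120 × 225/1698 = 15.901 V; V_C = 120 × 556/1698 = 39.293 V.
P_out = V_A I_A + V_B I_B + V_C I_C = 1.6961×4.40 + 15.901×2.50 + 39.293×1.24 = 7.4629 + 39.753 + 48.724 = 95.939 W.
Ideal ⇒ P_in = P_out, so I_p = P_out/V_p = 95.939/120 = 0.799 A.

I_p ≈ 0.799 A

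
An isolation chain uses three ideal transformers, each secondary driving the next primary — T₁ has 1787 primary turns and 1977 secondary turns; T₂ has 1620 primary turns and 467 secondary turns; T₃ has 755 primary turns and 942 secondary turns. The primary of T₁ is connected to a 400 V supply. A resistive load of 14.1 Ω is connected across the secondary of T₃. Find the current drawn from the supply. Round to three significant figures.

I_supply ≈ 4.49 A

Secondary of T₁: V = 400.00 × 1977/1787 = 442.53 V.
Secondary of T₂: V = 442.53 × 467/1620 = 127.57 V.
Secondary of T₃: V = 127.57 × 942/755 = 159.17 V.
I_load = 159.17/14.1 = 11.288 A, so P_out = 159.17 × 11.288 = 1796.7 W.
All ideal ⇒ P_in = P_out, so I_supply = 1796.7/400 = 4.49 A.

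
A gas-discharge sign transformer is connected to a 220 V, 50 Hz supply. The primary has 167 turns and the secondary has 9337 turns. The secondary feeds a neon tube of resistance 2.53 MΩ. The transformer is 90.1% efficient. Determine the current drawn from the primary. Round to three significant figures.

I_p ≈ 0.302 A

V_s = 220 × 9337/167 = 12300 V.
I_s = V_s/R = 12300/(2.53×10^6) = 0.0048618 A.
P_out = V_s I_s = 12300 × 0.0048618 = 59.801 W.
P_in = P_out/η = 59.801/0.901 = 66.372 W.
I_p = P_in/V_p = 66.372/220 = 0.302 A.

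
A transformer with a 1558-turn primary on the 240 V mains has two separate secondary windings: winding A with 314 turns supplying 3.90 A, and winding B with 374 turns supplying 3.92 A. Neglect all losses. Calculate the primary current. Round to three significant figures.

I_p ≈ 1.73 A

V_A = 240 × 314/1558 = 48.370 V; V_B = 240 × 374/1558 = 57.612 V.
P_out = V_A I_A + V_B I_B = 48.370×3.90 + 57.612×3.92 = 188.64 + 225.84 = 414.48 W.
Ideal ⇒ P_in = P_out, so I_p = P_out/V_p = 414.48/240 = 1.73 A.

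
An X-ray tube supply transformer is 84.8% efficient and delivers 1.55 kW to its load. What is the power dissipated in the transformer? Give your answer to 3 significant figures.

P_loss ≈ 278 W

P_in = P_out/η = 1550/0.848 = 1827.83 W.
P_loss = P_in − P_out = 1827.83 − 1550 = 278 W.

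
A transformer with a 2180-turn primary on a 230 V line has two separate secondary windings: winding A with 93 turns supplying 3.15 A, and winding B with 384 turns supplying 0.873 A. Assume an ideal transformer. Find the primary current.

I_p ≈ 0.288 A

V_A = 230 × 93/2180 = 9.8119 V; V_B = 230 × 384/2180 = 40.514 V.
P_out = V_A I_A + V_B I_B = 9.8119×3.15 + 40.514×0.873 = 30.908 + 35.369 = 66.276 W.
Ideal ⇒ P_in = P_out, so I_p = P_out/V_p = 66.276/230 = 0.288 A.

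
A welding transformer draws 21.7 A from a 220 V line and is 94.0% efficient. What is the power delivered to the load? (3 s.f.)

P_out ≈ 4490 W

P_in = V_p I_p = 220 × 21.7 = 4774.0 W.
P_out = η P_in = 0.940 × 4774.0 = 4490 W.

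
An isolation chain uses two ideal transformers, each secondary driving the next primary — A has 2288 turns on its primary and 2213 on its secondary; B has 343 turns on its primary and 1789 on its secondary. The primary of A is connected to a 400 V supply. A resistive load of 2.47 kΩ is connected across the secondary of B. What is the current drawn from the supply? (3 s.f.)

After A: V = 400.00 × 2213/2288 = 386.89 V.
After B: V = 386.89 × 1789/343 = 2017.9 V.
I_load = 2017.9/2470 = 0.81697 A, so P_out = 2017.9 × 0.81697 = 1648.6 W.
All ideal ⇒ P_in = P_out, so I_supply = 1648.6/400 = 4.12 A.

I_supply ≈ 4.12 A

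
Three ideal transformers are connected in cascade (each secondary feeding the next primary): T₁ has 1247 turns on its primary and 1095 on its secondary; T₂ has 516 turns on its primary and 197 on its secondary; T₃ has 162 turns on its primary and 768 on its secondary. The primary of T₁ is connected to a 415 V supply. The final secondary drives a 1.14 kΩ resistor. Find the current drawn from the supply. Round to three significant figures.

Secondary of T₁: V = 415.00 × 1095/1247 = 364.41 V.
Secondary of T₂: V = 364.41 × 197/516 = 139.13 V.
Secondary of T₃: V = 139.13 × 768/162 = 659.57 V.
I_load = 659.57/1140 = 0.57857 A, so P_out = 659.57 × 0.57857 = 381.60 W.
All ideal ⇒ P_in = P_out, so I_supply = 381.60/415 = 0.920 A.

I_supply ≈ 0.920 A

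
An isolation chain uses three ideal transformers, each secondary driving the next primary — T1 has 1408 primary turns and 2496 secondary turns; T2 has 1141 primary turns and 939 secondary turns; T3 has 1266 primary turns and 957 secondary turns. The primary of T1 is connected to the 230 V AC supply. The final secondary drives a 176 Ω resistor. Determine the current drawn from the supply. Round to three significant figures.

After T1: V = 230.00 × 2496/1408 = 407.73 V.
After T2: V = 407.73 × 939/1141 = 335.54 V.
After T3: V = 335.54 × 957/1266 = 253.65 V.
I_load = 253.65/176 = 1.4412 A, so P_out = 253.65 × 1.4412 = 365.55 W.
All ideal ⇒ P_in = P_out, so I_supply = 365.55/230 = 1.59 A.

I_supply ≈ 1.59 A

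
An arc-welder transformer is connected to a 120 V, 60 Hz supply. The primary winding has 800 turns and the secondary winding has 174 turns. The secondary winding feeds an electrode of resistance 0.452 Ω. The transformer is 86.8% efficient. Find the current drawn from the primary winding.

V_s = 120 × 174/800 = 26.100 V.
I_s = V_s/R = 26.100/0.452 = 57.743 A.
P_out = V_s I_s = 26.100 × 57.743 = 1507.1 W.
P_in = P_out/η = 1507.1/0.868 = 1736.3 W.
I_p = P_in/V_p = 1736.3/120 = 14.5 A.

I_p ≈ 14.5 A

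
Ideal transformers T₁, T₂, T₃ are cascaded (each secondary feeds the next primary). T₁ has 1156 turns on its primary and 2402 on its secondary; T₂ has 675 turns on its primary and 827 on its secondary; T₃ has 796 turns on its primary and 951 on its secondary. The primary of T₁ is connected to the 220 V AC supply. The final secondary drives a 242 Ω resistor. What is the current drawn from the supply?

After T₁: V = 220.00 × 2402/1156 = 457.13 V.
After T₂: V = 457.13 × 827/675 = 560.07 V.
After T₃: V = 560.07 × 951/796 = 669.12 V.
I_load = 669.12/242 = 2.7650 A, so P_out = 669.12 × 2.7650 = 1850.1 W.
All ideal ⇒ P_in = P_out, so I_supply = 1850.1/220 = 8.41 A.

I_supply ≈ 8.41 A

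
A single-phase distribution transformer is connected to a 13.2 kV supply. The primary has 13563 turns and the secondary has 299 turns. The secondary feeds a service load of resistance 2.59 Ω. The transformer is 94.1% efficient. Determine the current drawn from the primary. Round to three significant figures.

V_s = 13200 × 299/13563 = 291.00 V.
I_s = V_s/R = 291.00/2.59 = 112.35 A.
P_out = V_s I_s = 291.00 × 112.35 = 32695 W.
P_in = P_out/η = 32695/0.941 = 34745 W.
I_p = P_in/V_p = 34745/13200 = 2.63 A.

I_p ≈ 2.63 A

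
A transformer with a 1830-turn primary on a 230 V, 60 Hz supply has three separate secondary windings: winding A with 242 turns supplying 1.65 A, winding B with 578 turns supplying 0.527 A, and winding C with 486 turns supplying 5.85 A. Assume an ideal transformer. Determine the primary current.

V_A = 230 × 242/1830 = 30.415 V; V_B = 230 × 578/1830 = 72.645 V; V_C = 230 × 486/1830 = 61.082 V.
P_out = V_A I_A + V_B I_B + V_C I_C = 30.415×1.65 + 72.645×0.527 + 61.082×5.85 = 50.185 + 38.284 + 357.33 = 445.80 W.
Ideal ⇒ P_in = P_out, so I_p = P_out/V_p = 445.80/230 = 1.94 A.

I_p ≈ 1.94 A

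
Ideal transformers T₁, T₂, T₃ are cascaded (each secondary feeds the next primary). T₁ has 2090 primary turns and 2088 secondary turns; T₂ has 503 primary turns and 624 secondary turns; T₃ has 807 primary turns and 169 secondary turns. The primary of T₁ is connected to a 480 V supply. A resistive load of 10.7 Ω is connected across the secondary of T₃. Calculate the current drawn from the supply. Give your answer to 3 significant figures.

I_supply ≈ 3.02 A

After T₁: V = 480.00 × 2088/2090 = 479.54 V.
After T₂: V = 479.54 × 624/503 = 594.90 V.
After T₃: V = 594.90 × 169/807 = 124.58 V.
I_load = 124.58/10.7 = 11.643 A, so P_out = 124.58 × 11.643 = 1450.5 W.
All ideal ⇒ P_in = P_out, so I_supply = 1450.5/480 = 3.02 A.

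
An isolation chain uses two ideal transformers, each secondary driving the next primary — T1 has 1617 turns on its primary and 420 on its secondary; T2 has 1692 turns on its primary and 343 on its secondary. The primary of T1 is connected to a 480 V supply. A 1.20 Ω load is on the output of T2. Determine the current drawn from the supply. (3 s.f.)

Secondary of T1: V = 480.00 × 420/1617 = 124.68 V.
Secondary of T2: V = 124.68 × 343/1692 = 25.274 V.
I_load = 25.274/1.20 = 21.062 A, so P_out = 25.274 × 21.062 = 532.31 W.
All ideal ⇒ P_in = P_out, so I_supply = 532.31/480 = 1.11 A.

I_supply ≈ 1.11 A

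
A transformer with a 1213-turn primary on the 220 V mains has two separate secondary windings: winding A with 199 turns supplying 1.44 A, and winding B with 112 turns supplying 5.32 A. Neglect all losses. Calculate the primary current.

I_p ≈ 0.727 A

V_A = 220 × 199/1213 = 36.092 V; V_B = 220 × 112/1213 = 20.313 V.
P_out = V_A I_A + V_B I_B = 36.092×1.44 + 20.313×5.32 = 51.973 + 108.07 = 160.04 W.
Ideal ⇒ P_in = P_out, so I_p = P_out/V_p = 160.04/220 = 0.727 A.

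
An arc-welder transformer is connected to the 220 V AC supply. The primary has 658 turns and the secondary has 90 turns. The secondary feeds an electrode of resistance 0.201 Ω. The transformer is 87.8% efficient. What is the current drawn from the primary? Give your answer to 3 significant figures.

I_p ≈ 23.3 A

V_s = 220 × 90/658 = 30.091 V.
I_s = V_s/R = 30.091/0.201 = 149.71 A.
P_out = V_s I_s = 30.091 × 149.71 = 4504.9 W.
P_in = P_out/η = 4504.9/0.878 = 5130.8 W.
I_p = P_in/V_p = 5130.8/220 = 23.3 A.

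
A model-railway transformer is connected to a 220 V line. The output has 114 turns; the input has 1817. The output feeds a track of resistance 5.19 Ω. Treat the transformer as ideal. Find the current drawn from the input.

V_out = V_in × N_out/N_in = 220 × 114/1817 = 13.803 V.
I_out = V_out/R = 13.803/5.19 = 2.6595 A.
For an ideal transformer I_in N_in = I_out N_out, so I_in = 2.6595 × 114/1817 = 0.167 A.

I_in ≈ 0.167 A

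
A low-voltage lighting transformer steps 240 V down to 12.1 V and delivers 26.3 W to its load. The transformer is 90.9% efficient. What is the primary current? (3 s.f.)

P_in = P_out/η = 26.3/0.909 = 28.933 W.
I_p = P_in/V_p = 28.933/240 = 0.121 A.

I_p ≈ 0.121 A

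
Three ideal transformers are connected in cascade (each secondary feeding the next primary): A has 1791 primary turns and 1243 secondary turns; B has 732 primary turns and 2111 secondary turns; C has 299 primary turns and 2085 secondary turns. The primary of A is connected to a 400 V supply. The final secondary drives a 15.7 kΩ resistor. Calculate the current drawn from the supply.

I_supply ≈ 4.96 A

Secondary of A: V = 400.00 × 1243/1791 = 277.61 V.
Secondary of B: V = 277.61 × 2111/732 = 800.59 V.
Secondary of C: V = 800.59 × 2085/299 = 5582.7 V.
I_load = 5582.7/15700 = 0.35559 A, so P_out = 5582.7 × 0.35559 = 1985.2 W.
All ideal ⇒ P_in = P_out, so I_supply = 1985.2/400 = 4.96 A.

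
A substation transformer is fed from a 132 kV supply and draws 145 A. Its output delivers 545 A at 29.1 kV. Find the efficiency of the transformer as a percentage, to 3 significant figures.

η ≈ 82.9%

P_in = 132000 × 145 = 1.91400×10^7 W.
P_out = 29100 × 545 = 1.58595×10^7 W.
η = P_out/P_in = 1.58595×10^7/(1.91400×10^7) = 0.829.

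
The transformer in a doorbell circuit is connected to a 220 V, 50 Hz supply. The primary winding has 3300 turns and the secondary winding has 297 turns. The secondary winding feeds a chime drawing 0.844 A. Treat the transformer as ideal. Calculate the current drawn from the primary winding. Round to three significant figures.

For an ideal transformer I_p N_p = I_s N_s, so I_p = 0.844 × 297/3300 = 0.0760 A.

I_p ≈ 0.0760 A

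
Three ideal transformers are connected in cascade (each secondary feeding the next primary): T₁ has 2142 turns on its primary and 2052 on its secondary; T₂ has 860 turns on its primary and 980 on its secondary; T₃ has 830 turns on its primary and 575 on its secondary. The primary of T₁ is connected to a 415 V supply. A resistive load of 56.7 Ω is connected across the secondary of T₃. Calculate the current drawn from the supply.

After T₁: V = 415.00 × 2052/2142 = 397.56 V.
After T₂: V = 397.56 × 980/860 = 453.04 V.
After T₃: V = 453.04 × 575/830 = 313.85 V.
I_load = 313.85/56.7 = 5.5353 A, so P_out = 313.85 × 5.5353 = 1737.3 W.
All ideal ⇒ P_in = P_out, so I_supply = 1737.3/415 = 4.19 A.

I_supply ≈ 4.19 A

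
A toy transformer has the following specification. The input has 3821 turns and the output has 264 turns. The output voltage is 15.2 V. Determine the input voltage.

V_in ≈ 220 V

V_in/V_out = N_in/N_out, so V_in = 15.2 × 3821/264 = 220 V.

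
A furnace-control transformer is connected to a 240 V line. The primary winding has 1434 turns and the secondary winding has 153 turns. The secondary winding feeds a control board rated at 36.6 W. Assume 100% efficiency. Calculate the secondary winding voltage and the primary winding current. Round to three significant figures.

V_s = V_p × N_s/N_p = 240 × 153/1434 = 25.607 V.
I_s = P/V_s = 36.6/25.607 = 1.4293 A.
I_p = I_s × N_s/N_p = 1.4293 × 153/1434 = 0.153 A.

V_s ≈ 25.6 V, I_p ≈ 0.153 A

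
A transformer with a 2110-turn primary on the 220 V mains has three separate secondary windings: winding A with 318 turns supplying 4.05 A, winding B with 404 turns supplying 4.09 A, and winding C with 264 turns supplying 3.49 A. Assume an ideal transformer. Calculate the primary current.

I_p ≈ 1.83 A

V_A = 220 × 318/2110 = 33.156 V; V_B = 220 × 404/2110 = 42.123 V; V_C = 220 × 264/2110 = 27.526 V.
P_out = V_A I_A + V_B I_B + V_C I_C = 33.156×4.05 + 42.123×4.09 + 27.526×3.49 = 134.28 + 172.28 + 96.066 = 402.63 W.
Ideal ⇒ P_in = P_out, so I_p = P_out/V_p = 402.63/220 = 1.83 A.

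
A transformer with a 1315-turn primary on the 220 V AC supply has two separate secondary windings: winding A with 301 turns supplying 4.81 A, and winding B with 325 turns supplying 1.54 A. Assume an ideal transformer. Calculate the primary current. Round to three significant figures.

I_p ≈ 1.48 A

V_A = 220 × 301/1315 = 50.357 V; V_B = 220 × 325/1315 = 54.373 V.
P_out = V_A I_A + V_B I_B = 50.357×4.81 + 54.373×1.54 = 242.22 + 83.734 = 325.95 W.
Ideal ⇒ P_in = P_out, so I_p = P_out/V_p = 325.95/220 = 1.48 A.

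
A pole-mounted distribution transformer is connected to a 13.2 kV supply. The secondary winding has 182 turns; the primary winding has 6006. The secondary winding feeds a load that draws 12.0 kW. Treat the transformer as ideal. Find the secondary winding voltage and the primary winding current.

V_s ≈ 400 V, I_p ≈ 0.909 A

V_s = V_p × N_s/N_p = 13200 × 182/6006 = 400.00 V.
I_s = P/V_s = 12000/400.00 = 30.000 A.
I_p = I_s × N_s/N_p = 30.000 × 182/6006 = 0.909 A.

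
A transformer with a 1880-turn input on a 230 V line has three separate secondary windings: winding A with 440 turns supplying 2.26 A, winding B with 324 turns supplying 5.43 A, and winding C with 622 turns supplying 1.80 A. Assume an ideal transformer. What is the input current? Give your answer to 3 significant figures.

I_in ≈ 2.06 A

V_A = 230 × 440/1880 = 53.830 V; V_B = 230 × 324/1880 = 39.638 V; V_C = 230 × 622/1880 = 76.096 V.
P_out = V_A I_A + V_B I_B + V_C I_C = 53.830×2.26 + 39.638×5.43 + 76.096×1.80 = 121.66 + 215.24 + 136.97 = 473.86 W.
Ideal ⇒ P_in = P_out, so I_in = P_out/V_in = 473.86/230 = 2.06 A.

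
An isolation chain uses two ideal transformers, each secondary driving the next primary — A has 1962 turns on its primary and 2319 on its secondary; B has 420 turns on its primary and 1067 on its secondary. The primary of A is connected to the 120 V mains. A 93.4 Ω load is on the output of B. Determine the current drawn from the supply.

I_supply ≈ 11.6 A

After A: V = 120.00 × 2319/1962 = 141.83 V.
After B: V = 141.83 × 1067/420 = 360.33 V.
I_load = 360.33/93.4 = 3.8579 A, so P_out = 360.33 × 3.8579 = 1390.1 W.
All ideal ⇒ P_in = P_out, so I_supply = 1390.1/120 = 11.6 A.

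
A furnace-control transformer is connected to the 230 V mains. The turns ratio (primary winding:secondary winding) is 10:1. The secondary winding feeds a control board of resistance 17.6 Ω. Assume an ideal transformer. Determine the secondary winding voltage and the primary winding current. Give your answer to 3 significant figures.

V_s ≈ 23.0 V, I_p ≈ 0.131 A

V_s = V_p × N_s/N_p = 230 × 1/10 = 23.000 V.
I_s = V_s/R = 23.000/17.6 = 1.3068 A.
I_p = I_s × N_s/N_p = 1.3068 × 1/10 = 0.131 A.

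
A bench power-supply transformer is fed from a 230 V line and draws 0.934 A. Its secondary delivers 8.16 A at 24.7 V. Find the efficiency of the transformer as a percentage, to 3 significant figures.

P_in = 230 × 0.934 = 214.820 W.
P_out = 24.7 × 8.16 = 201.552 W.
η = P_out/P_in = 201.552/214.820 = 0.938.

η ≈ 93.8%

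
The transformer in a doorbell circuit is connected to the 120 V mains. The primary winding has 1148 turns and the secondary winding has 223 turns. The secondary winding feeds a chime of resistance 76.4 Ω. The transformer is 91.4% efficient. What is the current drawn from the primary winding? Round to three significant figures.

I_p ≈ 0.0648 A

V_s = 120 × 223/1148 = 23.310 V.
I_s = V_s/R = 23.310/76.4 = 0.30511 A.
P_out = V_s I_s = 23.310 × 0.30511 = 7.1121 W.
P_in = P_out/η = 7.1121/0.914 = 7.7812 W.
I_p = P_in/V_p = 7.7812/120 = 0.0648 A.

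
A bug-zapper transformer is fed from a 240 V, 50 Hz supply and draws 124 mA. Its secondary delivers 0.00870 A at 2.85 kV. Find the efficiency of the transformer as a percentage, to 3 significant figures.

P_in = 240 × 0.124 = 29.7600 W.
P_out = 2850 × 0.00870 = 24.7950 W.
η = P_out/P_in = 24.7950/29.7600 = 0.833.

η ≈ 83.3%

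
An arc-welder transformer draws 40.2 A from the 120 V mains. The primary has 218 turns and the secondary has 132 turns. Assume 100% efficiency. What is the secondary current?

I_s/I_p = N_p/N_s, so I_s = 40.2 × 218/132 = 66.4 A.

I_s ≈ 66.4 A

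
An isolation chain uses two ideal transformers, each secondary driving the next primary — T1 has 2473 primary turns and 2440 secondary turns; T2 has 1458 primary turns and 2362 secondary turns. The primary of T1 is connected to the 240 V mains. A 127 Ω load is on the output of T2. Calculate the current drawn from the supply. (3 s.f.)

I_supply ≈ 4.83 A

After T1: V = 240.00 × 2440/2473 = 236.80 V.
After T2: V = 236.80 × 2362/1458 = 383.62 V.
I_load = 383.62/127 = 3.0206 A, so P_out = 383.62 × 3.0206 = 1158.8 W.
All ideal ⇒ P_in = P_out, so I_supply = 1158.8/240 = 4.83 A.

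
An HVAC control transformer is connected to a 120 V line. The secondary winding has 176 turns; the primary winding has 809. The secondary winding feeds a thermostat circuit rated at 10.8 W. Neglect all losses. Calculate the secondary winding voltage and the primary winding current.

V_s = V_p × N_s/N_p = 120 × 176/809 = 26.106 V.
I_s = P/V_s = 10.8/26.106 = 0.41369 A.
I_p = I_s × N_s/N_p = 0.41369 × 176/809 = 0.0900 A.

V_s ≈ 26.1 V, I_p ≈ 0.0900 A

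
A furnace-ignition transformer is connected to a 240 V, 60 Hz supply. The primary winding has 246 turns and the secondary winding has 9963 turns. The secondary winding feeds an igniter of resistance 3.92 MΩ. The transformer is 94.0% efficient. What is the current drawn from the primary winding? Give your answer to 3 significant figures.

V_s = 240 × 9963/246 = 9720.0 V.
I_s = V_s/R = 9720.0/(3.92×10^6) = 0.0024796 A.
P_out = V_s I_s = 9720.0 × 0.0024796 = 24.102 W.
P_in = P_out/η = 24.102/0.940 = 25.640 W.
I_p = P_in/V_p = 25.640/240 = 0.107 A.

I_p ≈ 0.107 A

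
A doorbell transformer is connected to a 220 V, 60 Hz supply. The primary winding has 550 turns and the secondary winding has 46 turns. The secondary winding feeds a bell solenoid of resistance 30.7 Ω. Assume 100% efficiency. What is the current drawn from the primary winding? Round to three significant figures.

I_p ≈ 0.0501 A

V_s = V_p × N_s/N_p = 220 × 46/550 = 18.400 V.
I_s = V_s/R = 18.400/30.7 = 0.59935 A.
For an ideal transformer I_p N_p = I_s N_s, so I_p = 0.59935 × 46/550 = 0.0501 A.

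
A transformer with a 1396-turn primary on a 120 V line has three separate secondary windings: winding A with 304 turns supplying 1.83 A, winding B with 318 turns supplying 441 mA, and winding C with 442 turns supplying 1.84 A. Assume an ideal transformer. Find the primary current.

V_A = 120 × 304/1396 = 26.132 V; V_B = 120 × 318/1396 = 27.335 V; V_C = 120 × 442/1396 = 37.994 V.
P_out = V_A I_A + V_B I_B + V_C I_C = 26.132×1.83 + 27.335×0.441 + 37.994×1.84 = 47.821 + 12.055 + 69.909 = 129.79 W.
Ideal ⇒ P_in = P_out, so I_p = P_out/V_p = 129.79/120 = 1.08 A.

I_p ≈ 1.08 A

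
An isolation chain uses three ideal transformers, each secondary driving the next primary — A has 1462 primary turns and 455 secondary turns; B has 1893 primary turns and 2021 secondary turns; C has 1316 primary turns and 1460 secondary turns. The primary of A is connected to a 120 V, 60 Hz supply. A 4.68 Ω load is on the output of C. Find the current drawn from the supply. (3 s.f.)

I_supply ≈ 3.48 A

Secondary of A: V = 120.00 × 455/1462 = 37.346 V.
Secondary of B: V = 37.346 × 2021/1893 = 39.871 V.
Secondary of C: V = 39.871 × 1460/1316 = 44.234 V.
I_load = 44.234/4.68 = 9.4517 A, so P_out = 44.234 × 9.4517 = 418.09 W.
All ideal ⇒ P_in = P_out, so I_supply = 418.09/120 = 3.48 A.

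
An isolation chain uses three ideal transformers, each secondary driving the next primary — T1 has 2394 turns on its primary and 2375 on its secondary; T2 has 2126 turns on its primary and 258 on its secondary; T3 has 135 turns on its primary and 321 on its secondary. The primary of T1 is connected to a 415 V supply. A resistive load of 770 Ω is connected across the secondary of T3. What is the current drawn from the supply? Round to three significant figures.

After T1: V = 415.00 × 2375/2394 = 411.71 V.
After T2: V = 411.71 × 258/2126 = 49.962 V.
After T3: V = 49.962 × 321/135 = 118.80 V.
I_load = 118.80/770 = 0.15429 A, so P_out = 118.80 × 0.15429 = 18.329 W.
All ideal ⇒ P_in = P_out, so I_supply = 18.329/415 = 0.0442 A.

I_supply ≈ 0.0442 A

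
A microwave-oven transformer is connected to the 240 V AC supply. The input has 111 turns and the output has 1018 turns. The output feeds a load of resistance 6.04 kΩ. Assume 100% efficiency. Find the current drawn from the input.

V_out = V_in × N_out/N_in = 240 × 1018/111 = 2201.1 V.
I_out = V_out/R = 2201.1/6040 = 0.36442 A.
For an ideal transformer I_in N_in = I_out N_out, so I_in = 0.36442 × 1018/111 = 3.34 A.

I_in ≈ 3.34 A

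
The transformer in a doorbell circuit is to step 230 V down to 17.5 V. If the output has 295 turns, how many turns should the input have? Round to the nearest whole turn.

N_in = 3877 turns

N_in/N_out = V_in/V_out, so N_in = 295 × 230/17.5 = 3877.1 ≈ 3877 turns.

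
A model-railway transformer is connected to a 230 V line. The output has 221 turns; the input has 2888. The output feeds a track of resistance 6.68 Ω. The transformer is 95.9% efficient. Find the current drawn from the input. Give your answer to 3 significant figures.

I_in ≈ 0.210 A

V_out = 230 × 221/2888 = 17.600 V.
I_out = V_out/R = 17.600/6.68 = 2.6348 A.
P_out = V_out I_out = 17.600 × 2.6348 = 46.373 W.
P_in = P_out/η = 46.373/0.959 = 48.356 W.
I_in = P_in/V_in = 48.356/230 = 0.210 A.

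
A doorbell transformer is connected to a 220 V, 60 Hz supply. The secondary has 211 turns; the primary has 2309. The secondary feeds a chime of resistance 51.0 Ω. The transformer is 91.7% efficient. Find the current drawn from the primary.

I_p ≈ 0.0393 A

V_s = 220 × 211/2309 = 20.104 V.
I_s = V_s/R = 20.104/51.0 = 0.39419 A.
P_out = V_s I_s = 20.104 × 0.39419 = 7.9249 W.
P_in = P_out/η = 7.9249/0.917 = 8.6422 W.
I_p = P_in/V_p = 8.6422/220 = 0.0393 A.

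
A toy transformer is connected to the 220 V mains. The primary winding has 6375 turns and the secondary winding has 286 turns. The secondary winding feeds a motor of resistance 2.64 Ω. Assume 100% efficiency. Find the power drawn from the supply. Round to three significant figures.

V_s = V_p × N_s/N_p = 220 × 286/6375 = 9.8698 V.
I_s = V_s/R = 9.8698/2.64 = 3.7386 A.
I_p = I_s × N_s/N_p = 3.7386 × 286/6375 = 0.16772 A.
P = V_p I_p = 220 × 0.16772 = 36.9 W.

P ≈ 36.9 W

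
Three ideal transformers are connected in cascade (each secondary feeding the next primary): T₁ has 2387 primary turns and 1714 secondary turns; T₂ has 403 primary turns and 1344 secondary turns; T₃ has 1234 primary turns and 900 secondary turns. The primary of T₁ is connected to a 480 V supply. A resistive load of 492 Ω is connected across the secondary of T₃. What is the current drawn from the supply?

After T₁: V = 480.00 × 1714/2387 = 344.67 V.
After T₂: V = 344.67 × 1344/403 = 1149.5 V.
After T₃: V = 1149.5 × 900/1234 = 838.34 V.
I_load = 838.34/492 = 1.7039 A, so P_out = 838.34 × 1.7039 = 1428.5 W.
All ideal ⇒ P_in = P_out, so I_supply = 1428.5/480 = 2.98 A.

I_supply ≈ 2.98 A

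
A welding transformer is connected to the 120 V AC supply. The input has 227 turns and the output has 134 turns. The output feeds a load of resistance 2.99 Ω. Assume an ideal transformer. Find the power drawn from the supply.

P ≈ 1680 W

V_out = V_in × N_out/N_in = 120 × 134/227 = 70.837 V.
I_out = V_out/R = 70.837/2.99 = 23.691 A.
I_in = I_out × N_out/N_in = 23.691 × 134/227 = 13.985 A.
P = V_in I_in = 120 × 13.985 = 1680 W.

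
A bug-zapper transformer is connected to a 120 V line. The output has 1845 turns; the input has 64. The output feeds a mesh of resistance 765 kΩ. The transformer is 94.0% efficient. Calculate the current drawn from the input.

V_out = 120 × 1845/64 = 3459.4 V.
I_out = V_out/R = 3459.4/765000 = 0.0045221 A.
P_out = V_out I_out = 3459.4 × 0.0045221 = 15.643 W.
P_in = P_out/η = 15.643/0.940 = 16.642 W.
I_in = P_in/V_in = 16.642/120 = 0.139 A.

I_in ≈ 0.139 A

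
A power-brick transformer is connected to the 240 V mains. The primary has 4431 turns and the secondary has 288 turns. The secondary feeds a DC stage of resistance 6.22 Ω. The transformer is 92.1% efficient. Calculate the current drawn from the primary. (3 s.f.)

I_p ≈ 0.177 A

V_s = 240 × 288/4431 = 15.599 V.
I_s = V_s/R = 15.599/6.22 = 2.5079 A.
P_out = V_s I_s = 15.599 × 2.5079 = 39.121 W.
P_in = P_out/η = 39.121/0.921 = 42.477 W.
I_p = P_in/V_p = 42.477/240 = 0.177 A.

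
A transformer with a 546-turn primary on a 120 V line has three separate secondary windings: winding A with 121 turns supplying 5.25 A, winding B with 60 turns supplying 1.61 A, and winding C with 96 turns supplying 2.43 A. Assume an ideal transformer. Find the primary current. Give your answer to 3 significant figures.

V_A = 120 × 121/546 = 26.593 V; V_B = 120 × 60/546 = 13.187 V; V_C = 120 × 96/546 = 21.099 V.
P_out = V_A I_A + V_B I_B + V_C I_C = 26.593×5.25 + 13.187×1.61 + 21.099×2.43 = 139.62 + 21.231 + 51.270 = 212.12 W.
Ideal ⇒ P_in = P_out, so I_p = P_out/V_p = 212.12/120 = 1.77 A.

I_p ≈ 1.77 A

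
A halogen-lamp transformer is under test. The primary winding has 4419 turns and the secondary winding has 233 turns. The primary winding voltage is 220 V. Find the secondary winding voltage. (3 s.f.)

V_s ≈ 11.6 V

V_s/V_p = N_s/N_p, so V_s = 220 × 233/4419 = 11.6 V.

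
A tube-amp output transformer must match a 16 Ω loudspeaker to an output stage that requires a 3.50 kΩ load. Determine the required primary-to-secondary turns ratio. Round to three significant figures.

Z_p/Z_s = (N_p/N_s)², so N_p/N_s = √(3500/16) = √219 = 14.8.

N_p/N_s ≈ 14.8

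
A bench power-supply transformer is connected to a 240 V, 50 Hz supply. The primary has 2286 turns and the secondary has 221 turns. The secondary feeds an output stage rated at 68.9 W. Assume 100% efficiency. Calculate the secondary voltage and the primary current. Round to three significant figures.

V_s ≈ 23.2 V, I_p ≈ 0.287 A

V_s = V_p × N_s/N_p = 240 × 221/2286 = 23.202 V.
I_s = P/V_s = 68.9/23.202 = 2.9696 A.
I_p = I_s × N_s/N_p = 2.9696 × 221/2286 = 0.287 A.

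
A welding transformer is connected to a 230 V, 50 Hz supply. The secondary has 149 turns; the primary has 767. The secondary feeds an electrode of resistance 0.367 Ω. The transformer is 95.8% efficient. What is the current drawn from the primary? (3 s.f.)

I_p ≈ 24.7 A

V_s = 230 × 149/767 = 44.681 V.
I_s = V_s/R = 44.681/0.367 = 121.75 A.
P_out = V_s I_s = 44.681 × 121.75 = 5439.7 W.
P_in = P_out/η = 5439.7/0.958 = 5678.1 W.
I_p = P_in/V_p = 5678.1/230 = 24.7 A.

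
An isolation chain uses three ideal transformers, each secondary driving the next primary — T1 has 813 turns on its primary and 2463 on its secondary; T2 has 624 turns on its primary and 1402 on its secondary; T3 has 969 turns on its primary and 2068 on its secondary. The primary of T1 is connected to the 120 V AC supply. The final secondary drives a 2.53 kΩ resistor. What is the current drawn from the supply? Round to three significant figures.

Secondary of T1: V = 120.00 × 2463/813 = 363.54 V.
Secondary of T2: V = 363.54 × 1402/624 = 816.81 V.
Secondary of T3: V = 816.81 × 2068/969 = 1743.2 V.
I_load = 1743.2/2530 = 0.68901 A, so P_out = 1743.2 × 0.68901 = 1201.1 W.
All ideal ⇒ P_in = P_out, so I_supply = 1201.1/120 = 10.0 A.

I_supply ≈ 10.0 A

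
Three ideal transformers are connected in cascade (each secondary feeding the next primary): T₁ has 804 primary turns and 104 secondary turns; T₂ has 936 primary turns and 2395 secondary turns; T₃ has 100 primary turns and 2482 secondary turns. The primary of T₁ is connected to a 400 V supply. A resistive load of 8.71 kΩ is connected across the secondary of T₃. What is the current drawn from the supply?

I_supply ≈ 3.10 A

After T₁: V = 400.00 × 104/804 = 51.741 V.
After T₂: V = 51.741 × 2395/936 = 132.39 V.
After T₃: V = 132.39 × 2482/100 = 3286.0 V.
I_load = 3286.0/8710 = 0.37727 A, so P_out = 3286.0 × 0.37727 = 1239.7 W.
All ideal ⇒ P_in = P_out, so I_supply = 1239.7/400 = 3.10 A.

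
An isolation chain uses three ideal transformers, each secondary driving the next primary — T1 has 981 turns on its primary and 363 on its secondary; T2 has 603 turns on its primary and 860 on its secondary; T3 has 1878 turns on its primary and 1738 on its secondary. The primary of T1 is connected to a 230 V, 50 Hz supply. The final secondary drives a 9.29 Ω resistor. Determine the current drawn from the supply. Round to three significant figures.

Secondary of T1: V = 230.00 × 363/981 = 85.107 V.
Secondary of T2: V = 85.107 × 860/603 = 121.38 V.
Secondary of T3: V = 121.38 × 1738/1878 = 112.33 V.
I_load = 112.33/9.29 = 12.092 A, so P_out = 112.33 × 12.092 = 1358.3 W.
All ideal ⇒ P_in = P_out, so I_supply = 1358.3/230 = 5.91 A.

I_supply ≈ 5.91 A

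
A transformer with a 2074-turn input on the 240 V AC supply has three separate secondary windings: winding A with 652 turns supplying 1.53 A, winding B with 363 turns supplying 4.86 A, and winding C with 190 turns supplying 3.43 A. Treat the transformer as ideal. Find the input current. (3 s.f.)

I_in ≈ 1.65 A

V_A = 240 × 652/2074 = 75.448 V; V_B = 240 × 363/2074 = 42.006 V; V_C = 240 × 190/2074 = 21.986 V.
P_out = V_A I_A + V_B I_B + V_C I_C = 75.448×1.53 + 42.006×4.86 + 21.986×3.43 = 115.44 + 204.15 + 75.414 = 395.00 W.
Ideal ⇒ P_in = P_out, so I_in = P_out/V_in = 395.00/240 = 1.65 A.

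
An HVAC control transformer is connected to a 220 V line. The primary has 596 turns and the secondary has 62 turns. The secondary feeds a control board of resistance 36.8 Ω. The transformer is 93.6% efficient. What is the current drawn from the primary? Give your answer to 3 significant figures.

I_p ≈ 0.0691 A

V_s = 220 × 62/596 = 22.886 V.
I_s = V_s/R = 22.886/36.8 = 0.62190 A.
P_out = V_s I_s = 22.886 × 0.62190 = 14.233 W.
P_in = P_out/η = 14.233/0.936 = 15.206 W.
I_p = P_in/V_p = 15.206/220 = 0.0691 A.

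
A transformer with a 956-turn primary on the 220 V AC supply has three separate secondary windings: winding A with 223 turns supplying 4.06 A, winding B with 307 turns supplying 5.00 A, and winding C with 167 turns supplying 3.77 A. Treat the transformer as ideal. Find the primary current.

I_p ≈ 3.21 A

V_A = 220 × 223/956 = 51.318 V; V_B = 220 × 307/956 = 70.649 V; V_C = 220 × 167/956 = 38.431 V.
P_out = V_A I_A + V_B I_B + V_C I_C = 51.318×4.06 + 70.649×5.00 + 38.431×3.77 = 208.35 + 353.24 + 144.88 = 706.48 W.
Ideal ⇒ P_in = P_out, so I_p = P_out/V_p = 706.48/220 = 3.21 A.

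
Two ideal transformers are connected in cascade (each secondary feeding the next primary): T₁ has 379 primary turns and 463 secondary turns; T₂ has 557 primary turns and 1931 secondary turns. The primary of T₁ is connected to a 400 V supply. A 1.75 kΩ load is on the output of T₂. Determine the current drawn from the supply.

I_supply ≈ 4.10 A

After T₁: V = 400.00 × 463/379 = 488.65 V.
After T₂: V = 488.65 × 1931/557 = 1694.1 V.
I_load = 1694.1/1750 = 0.96803 A, so P_out = 1694.1 × 0.96803 = 1639.9 W.
All ideal ⇒ P_in = P_out, so I_supply = 1639.9/400 = 4.10 A.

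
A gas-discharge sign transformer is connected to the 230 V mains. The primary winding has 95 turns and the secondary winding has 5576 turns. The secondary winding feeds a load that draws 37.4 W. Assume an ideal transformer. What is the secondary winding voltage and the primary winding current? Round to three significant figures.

V_s ≈ 13500 V, I_p ≈ 0.163 A

V_s = V_p × N_s/N_p = 230 × 5576/95 = 13500 V.
I_s = P/V_s = 37.4/13500 = 0.0027704 A.
I_p = I_s × N_s/N_p = 0.0027704 × 5576/95 = 0.163 A.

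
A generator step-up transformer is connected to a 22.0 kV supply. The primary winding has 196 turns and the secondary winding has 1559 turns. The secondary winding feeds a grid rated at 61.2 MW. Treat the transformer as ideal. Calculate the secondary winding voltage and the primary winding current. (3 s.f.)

V_s ≈ 175000 V, I_p ≈ 2780 A

V_s = V_p × N_s/N_p = 22000 × 1559/196 = 174990 V.
I_s = P/V_s = 6.12×10^7/174990 = 349.73 A.
I_p = I_s × N_s/N_p = 349.73 × 1559/196 = 2780 A.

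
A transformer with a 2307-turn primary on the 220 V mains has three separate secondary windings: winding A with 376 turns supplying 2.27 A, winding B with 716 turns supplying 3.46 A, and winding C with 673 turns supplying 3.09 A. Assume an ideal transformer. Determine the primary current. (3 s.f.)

V_A = 220 × 376/2307 = 35.856 V; V_B = 220 × 716/2307 = 68.279 V; V_C = 220 × 673/2307 = 64.179 V.
P_out = V_A I_A + V_B I_B + V_C I_C = 35.856×2.27 + 68.279×3.46 + 64.179×3.09 = 81.393 + 236.25 + 198.31 = 515.95 W.
Ideal ⇒ P_in = P_out, so I_p = P_out/V_p = 515.95/220 = 2.35 A.

I_p ≈ 2.35 A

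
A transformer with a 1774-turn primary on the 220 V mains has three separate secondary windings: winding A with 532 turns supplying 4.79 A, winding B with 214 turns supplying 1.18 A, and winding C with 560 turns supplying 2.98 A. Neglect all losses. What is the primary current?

V_A = 220 × 532/1774 = 65.975 V; V_B = 220 × 214/1774 = 26.539 V; V_C = 220 × 560/1774 = 69.448 V.
P_out = V_A I_A + V_B I_B + V_C I_C = 65.975×4.79 + 26.539×1.18 + 69.448×2.98 = 316.02 + 31.316 + 206.95 = 554.29 W.
Ideal ⇒ P_in = P_out, so I_p = P_out/V_p = 554.29/220 = 2.52 A.

I_p ≈ 2.52 A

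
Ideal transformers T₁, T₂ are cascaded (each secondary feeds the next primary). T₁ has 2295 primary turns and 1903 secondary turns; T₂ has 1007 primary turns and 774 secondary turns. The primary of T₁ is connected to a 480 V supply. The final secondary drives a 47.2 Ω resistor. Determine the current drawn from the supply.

I_supply ≈ 4.13 A

Secondary of T₁: V = 480.00 × 1903/2295 = 398.01 V.
Secondary of T₂: V = 398.01 × 774/1007 = 305.92 V.
I_load = 305.92/47.2 = 6.4814 A, so P_out = 305.92 × 6.4814 = 1982.8 W.
All ideal ⇒ P_in = P_out, so I_supply = 1982.8/480 = 4.13 A.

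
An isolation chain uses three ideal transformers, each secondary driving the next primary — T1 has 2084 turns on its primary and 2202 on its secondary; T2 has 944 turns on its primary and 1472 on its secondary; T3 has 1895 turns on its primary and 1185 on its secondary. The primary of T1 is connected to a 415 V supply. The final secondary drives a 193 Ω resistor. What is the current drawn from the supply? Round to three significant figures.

I_supply ≈ 2.28 A

Secondary of T1: V = 415.00 × 2202/2084 = 438.50 V.
Secondary of T2: V = 438.50 × 1472/944 = 683.76 V.
Secondary of T3: V = 683.76 × 1185/1895 = 427.58 V.
I_load = 427.58/193 = 2.2154 A, so P_out = 427.58 × 2.2154 = 947.26 W.
All ideal ⇒ P_in = P_out, so I_supply = 947.26/415 = 2.28 A.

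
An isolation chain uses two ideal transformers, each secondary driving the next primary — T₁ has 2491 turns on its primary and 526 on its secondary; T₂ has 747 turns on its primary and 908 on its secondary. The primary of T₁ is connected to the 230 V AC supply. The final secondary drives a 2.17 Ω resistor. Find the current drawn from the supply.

I_supply ≈ 6.98 A

Secondary of T₁: V = 230.00 × 526/2491 = 48.567 V.
Secondary of T₂: V = 48.567 × 908/747 = 59.034 V.
I_load = 59.034/2.17 = 27.205 A, so P_out = 59.034 × 27.205 = 1606.0 W.
All ideal ⇒ P_in = P_out, so I_supply = 1606.0/230 = 6.98 A.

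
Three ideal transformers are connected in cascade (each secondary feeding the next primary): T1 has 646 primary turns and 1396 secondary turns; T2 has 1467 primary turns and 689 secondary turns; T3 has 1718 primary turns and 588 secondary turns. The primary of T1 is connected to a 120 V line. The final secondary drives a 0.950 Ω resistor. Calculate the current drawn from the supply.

Secondary of T1: V = 120.00 × 1396/646 = 259.32 V.
Secondary of T2: V = 259.32 × 689/1467 = 121.79 V.
Secondary of T3: V = 121.79 × 588/1718 = 41.685 V.
I_load = 41.685/0.950 = 43.879 A, so P_out = 41.685 × 43.879 = 1829.1 W.
All ideal ⇒ P_in = P_out, so I_supply = 1829.1/120 = 15.2 A.

I_supply ≈ 15.2 A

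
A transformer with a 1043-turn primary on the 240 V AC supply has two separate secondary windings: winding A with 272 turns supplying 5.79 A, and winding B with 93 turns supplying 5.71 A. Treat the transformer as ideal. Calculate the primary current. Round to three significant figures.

I_p ≈ 2.02 A

V_A = 240 × 272/1043 = 62.589 V; V_B = 240 × 93/1043 = 21.400 V.
P_out = V_A I_A + V_B I_B = 62.589×5.79 + 21.400×5.71 = 362.39 + 122.19 = 484.58 W.
Ideal ⇒ P_in = P_out, so I_p = P_out/V_p = 484.58/240 = 2.02 A.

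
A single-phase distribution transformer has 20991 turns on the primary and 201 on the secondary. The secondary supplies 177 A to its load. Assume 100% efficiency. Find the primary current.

I_p ≈ 1.69 A

For an ideal transformer I_p/I_s = N_s/N_p, so I_p = 177 × 201/20991 = 1.69 A.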